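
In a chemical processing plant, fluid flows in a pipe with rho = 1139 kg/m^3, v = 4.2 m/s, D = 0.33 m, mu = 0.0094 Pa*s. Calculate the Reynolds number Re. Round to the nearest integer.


Re = rho * v * D / mu
Re = 1139 * 4.2 * 0.33 / 0.0094
Re = 1578.654 / 0.0094
Re = 167942


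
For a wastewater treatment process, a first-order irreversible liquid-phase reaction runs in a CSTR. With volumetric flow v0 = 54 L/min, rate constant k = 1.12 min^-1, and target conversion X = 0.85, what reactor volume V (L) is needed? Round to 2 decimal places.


V = v0 * X / (k * (1 - X))
V = 54 * 0.85 / (1.12 * (1 - 0.85))
V = 45.9 / (1.12 * 0.15)
V = 45.9 / 0.168
V = 273.21 L


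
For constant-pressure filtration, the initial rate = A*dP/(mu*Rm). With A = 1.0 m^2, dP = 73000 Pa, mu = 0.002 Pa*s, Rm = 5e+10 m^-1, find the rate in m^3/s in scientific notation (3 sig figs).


rate = A * dP / (mu * Rm)
rate = 1.0 * 73000 / (0.002 * 5e+10)
rate = 73000.0 / 1.000e+08
rate = 7.30e-04 m^3/s


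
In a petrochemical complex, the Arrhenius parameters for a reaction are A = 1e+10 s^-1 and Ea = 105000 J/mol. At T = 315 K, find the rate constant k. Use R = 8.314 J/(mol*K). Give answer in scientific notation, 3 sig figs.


k = A * exp(-Ea/(R*T))
k = 1e+10 * exp(-105000 / (8.314 * 315))
k = 1e+10 * exp(-40.093016)
k = 3.87e-08


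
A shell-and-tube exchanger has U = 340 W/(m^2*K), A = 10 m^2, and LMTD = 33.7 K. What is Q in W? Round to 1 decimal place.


Q = U * A * LMTD
Q = 340 * 10 * 33.7
Q = 114580.0 W


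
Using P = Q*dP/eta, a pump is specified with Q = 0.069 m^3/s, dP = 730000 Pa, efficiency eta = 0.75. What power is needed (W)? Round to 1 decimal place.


P = Q * dP / eta
P = 0.069 * 730000 / 0.75
P = 50370.0 / 0.75
P = 67160.0 W


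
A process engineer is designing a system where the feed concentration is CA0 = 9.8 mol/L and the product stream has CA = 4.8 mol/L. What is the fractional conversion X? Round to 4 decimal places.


X = (CA0 - CA) / CA0
X = (9.8 - 4.8) / 9.8
X = 5.0 / 9.8
X = 0.5102


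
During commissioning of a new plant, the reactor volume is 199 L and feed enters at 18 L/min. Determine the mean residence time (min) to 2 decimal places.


tau = V / v0
tau = 199 / 18
tau = 11.06 min


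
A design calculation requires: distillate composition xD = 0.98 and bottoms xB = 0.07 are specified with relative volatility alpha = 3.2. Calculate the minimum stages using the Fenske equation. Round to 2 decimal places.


N_min = ln((xD*(1-xB))/(xB*(1-xD))) / ln(alpha)
Numerator inside ln: 0.9114 / 0.0014 = 651.0
ln(651.0) = 6.47851
ln(alpha) = ln(3.2) = 1.163151
N_min = 6.47851 / 1.163151 = 5.57


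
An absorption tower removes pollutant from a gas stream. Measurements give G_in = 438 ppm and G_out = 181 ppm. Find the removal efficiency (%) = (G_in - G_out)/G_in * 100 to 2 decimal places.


Efficiency = (G_in - G_out) / G_in * 100%
Efficiency = (438 - 181) / 438 * 100
Efficiency = 257 / 438 * 100
Efficiency = 58.68%


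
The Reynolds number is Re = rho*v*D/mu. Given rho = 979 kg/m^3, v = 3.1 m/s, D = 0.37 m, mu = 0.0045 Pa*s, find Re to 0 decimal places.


Re = rho * v * D / mu
Re = 979 * 3.1 * 0.37 / 0.0045
Re = 1122.913 / 0.0045
Re = 249536


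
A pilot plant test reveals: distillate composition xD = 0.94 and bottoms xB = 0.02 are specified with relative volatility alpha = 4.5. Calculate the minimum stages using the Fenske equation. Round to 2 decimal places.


N_min = ln((xD*(1-xB))/(xB*(1-xD))) / ln(alpha)
Numerator inside ln: 0.9212 / 0.0012 = 767.666667
ln(767.666667) = 6.643356
ln(alpha) = ln(4.5) = 1.504077
N_min = 6.643356 / 1.504077 = 4.42


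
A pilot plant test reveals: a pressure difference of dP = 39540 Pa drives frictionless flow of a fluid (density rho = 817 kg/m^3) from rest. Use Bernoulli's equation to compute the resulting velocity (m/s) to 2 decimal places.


v = sqrt(2*dP/rho)
v = sqrt(2*39540/817)
v = sqrt(96.793146)
v = 9.84 m/s


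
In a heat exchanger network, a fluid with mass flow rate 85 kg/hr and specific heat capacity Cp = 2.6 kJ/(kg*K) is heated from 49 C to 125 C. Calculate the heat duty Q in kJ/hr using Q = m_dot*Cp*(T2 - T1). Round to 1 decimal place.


Q = m_dot * Cp * (T2 - T1)
Q = 85 * 2.6 * (125 - 49)
Q = 85 * 2.6 * 76
Q = 16796.0 kJ/hr


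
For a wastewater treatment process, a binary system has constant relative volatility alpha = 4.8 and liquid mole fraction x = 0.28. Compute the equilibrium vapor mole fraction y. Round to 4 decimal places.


y = alpha*x / (1 + (alpha-1)*x)
y = 4.8*0.28 / (1 + (4.8-1)*0.28)
y = 1.344 / (1 + 1.064)
y = 1.344 / 2.064
y = 0.6512


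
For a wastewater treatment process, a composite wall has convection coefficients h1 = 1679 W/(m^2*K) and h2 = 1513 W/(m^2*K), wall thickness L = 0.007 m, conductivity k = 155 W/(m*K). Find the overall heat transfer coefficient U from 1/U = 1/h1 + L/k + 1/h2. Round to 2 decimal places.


1/U = 1/h1 + L/k + 1/h2
1/U = 1/1679 + 0.007/155 + 1/1513
1/U = 0.0005955926 + 4.51613e-05 + 0.0006609385
1/U = 0.0013016924
U = 768.23 W/(m^2*K)


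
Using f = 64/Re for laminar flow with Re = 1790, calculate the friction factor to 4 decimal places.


f = 64 / Re
f = 64 / 1790
f = 0.0358


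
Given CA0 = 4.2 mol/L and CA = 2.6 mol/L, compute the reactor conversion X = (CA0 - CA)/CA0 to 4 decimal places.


X = (CA0 - CA) / CA0
X = (4.2 - 2.6) / 4.2
X = 1.6 / 4.2
X = 0.3810


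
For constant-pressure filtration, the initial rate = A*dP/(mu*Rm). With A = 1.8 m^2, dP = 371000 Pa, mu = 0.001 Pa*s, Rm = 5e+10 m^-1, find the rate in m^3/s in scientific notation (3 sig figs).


rate = A * dP / (mu * Rm)
rate = 1.8 * 371000 / (0.001 * 5e+10)
rate = 667800.0 / 5.000e+07
rate = 1.34e-02 m^3/s


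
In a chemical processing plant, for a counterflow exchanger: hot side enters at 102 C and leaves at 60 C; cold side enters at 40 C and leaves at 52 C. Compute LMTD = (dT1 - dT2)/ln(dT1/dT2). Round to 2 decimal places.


dT1 = Th_in - Tc_out = 102 - 52 = 50
dT2 = Th_out - Tc_in = 60 - 40 = 20
LMTD = (dT1 - dT2) / ln(dT1/dT2)
LMTD = (50 - 20) / ln(50/20)
LMTD = 32.74 K


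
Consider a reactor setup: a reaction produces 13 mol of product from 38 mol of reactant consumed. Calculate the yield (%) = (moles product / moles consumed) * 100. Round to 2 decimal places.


Yield = (moles product / moles consumed) * 100%
Yield = (13 / 38) * 100
Yield = 0.3421 * 100
Yield = 34.21%


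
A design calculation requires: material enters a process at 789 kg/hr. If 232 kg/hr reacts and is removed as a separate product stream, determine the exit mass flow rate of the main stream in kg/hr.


Steady-state mass balance on the main outlet: F_out = F_in - F_removed
F_out = 789 - 232
F_out = 557 kg/hr


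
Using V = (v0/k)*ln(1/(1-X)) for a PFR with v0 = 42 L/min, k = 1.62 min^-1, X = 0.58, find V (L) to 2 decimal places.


V = (v0/k) * ln(1/(1-X))
V = (42/1.62) * ln(1/(1-0.58))
V = 25.925926 * ln(2.380952)
V = 25.925926 * 0.8675
V = 22.49 L


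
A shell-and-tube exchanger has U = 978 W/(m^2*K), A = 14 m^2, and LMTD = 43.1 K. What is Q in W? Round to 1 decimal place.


Q = U * A * LMTD
Q = 978 * 14 * 43.1
Q = 590125.2 W


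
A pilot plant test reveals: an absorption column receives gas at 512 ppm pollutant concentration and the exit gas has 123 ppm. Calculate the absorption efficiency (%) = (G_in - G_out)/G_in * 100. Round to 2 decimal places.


Efficiency = (G_in - G_out) / G_in * 100%
Efficiency = (512 - 123) / 512 * 100
Efficiency = 389 / 512 * 100
Efficiency = 75.98%


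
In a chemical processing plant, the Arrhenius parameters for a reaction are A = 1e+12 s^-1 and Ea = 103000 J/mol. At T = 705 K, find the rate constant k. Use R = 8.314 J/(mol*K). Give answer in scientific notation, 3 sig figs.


k = A * exp(-Ea/(R*T))
k = 1e+12 * exp(-103000 / (8.314 * 705))
k = 1e+12 * exp(-17.572684)
k = 2.33e+04


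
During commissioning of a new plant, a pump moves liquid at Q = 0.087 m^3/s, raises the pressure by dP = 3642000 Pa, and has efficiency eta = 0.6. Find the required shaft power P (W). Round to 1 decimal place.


P = Q * dP / eta
P = 0.087 * 3642000 / 0.6
P = 316854.0 / 0.6
P = 528090.0 W


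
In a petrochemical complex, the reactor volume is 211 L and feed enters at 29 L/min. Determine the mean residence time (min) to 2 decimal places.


tau = V / v0
tau = 211 / 29
tau = 7.28 min


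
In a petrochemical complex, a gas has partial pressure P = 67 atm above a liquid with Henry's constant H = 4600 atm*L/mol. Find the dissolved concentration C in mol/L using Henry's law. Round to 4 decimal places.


C = P / H
C = 67 / 4600
C = 0.0146 mol/L


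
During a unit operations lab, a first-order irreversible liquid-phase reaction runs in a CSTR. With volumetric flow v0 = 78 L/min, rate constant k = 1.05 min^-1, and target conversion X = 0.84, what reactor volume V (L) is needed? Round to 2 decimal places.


V = v0 * X / (k * (1 - X))
V = 78 * 0.84 / (1.05 * (1 - 0.84))
V = 65.52 / (1.05 * 0.16)
V = 65.52 / 0.168
V = 390.00 L


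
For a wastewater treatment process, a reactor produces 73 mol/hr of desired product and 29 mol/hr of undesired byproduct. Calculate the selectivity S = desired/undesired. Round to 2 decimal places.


S = desired product rate / undesired product rate
S = 73 / 29
S = 2.52


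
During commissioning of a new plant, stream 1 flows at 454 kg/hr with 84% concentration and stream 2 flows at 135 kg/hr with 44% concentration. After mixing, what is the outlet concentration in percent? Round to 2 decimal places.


Mass balance on solute: F1*x1 + F2*x2 = F3*x3
F3 = F1 + F2 = 454 + 135 = 589 kg/hr
x3 = (F1*x1 + F2*x2)/F3
x3 = (454*0.84 + 135*0.44) / 589
x3 = 74.83%


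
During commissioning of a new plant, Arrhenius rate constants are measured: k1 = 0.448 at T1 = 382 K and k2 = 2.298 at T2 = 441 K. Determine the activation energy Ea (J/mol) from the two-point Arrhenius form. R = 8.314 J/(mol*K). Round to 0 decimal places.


Ea = R * ln(k2/k1) / (1/T1 - 1/T2)
ln(k2/k1) = ln(2.298/0.448) = 1.6350012
1/T1 - 1/T2 = 1/382 - 1/441 = 0.000350227351
Ea = 8.314 * 1.6350012 / 0.000350227351
Ea = 38813 J/mol


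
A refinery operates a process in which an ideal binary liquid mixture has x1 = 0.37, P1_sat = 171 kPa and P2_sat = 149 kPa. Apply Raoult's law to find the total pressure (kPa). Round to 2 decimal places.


P = x1*P1_sat + x2*P2_sat
x2 = 1 - x1 = 1 - 0.37 = 0.63
P = 0.37*171 + 0.63*149
P = 63.27 + 93.87
P = 157.14 kPa


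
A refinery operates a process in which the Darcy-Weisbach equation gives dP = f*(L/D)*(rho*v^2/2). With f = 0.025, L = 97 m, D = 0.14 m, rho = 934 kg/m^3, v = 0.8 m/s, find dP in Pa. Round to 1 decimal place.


dP = f * (L/D) * (rho*v^2/2)
dP = 0.025 * (97/0.14) * (934*0.8^2/2)
L/D = 692.85714286
rho*v^2/2 = 934*0.64/2 = 298.88
dP = 0.025 * 692.85714286 * 298.88
dP = 5177.0 Pa


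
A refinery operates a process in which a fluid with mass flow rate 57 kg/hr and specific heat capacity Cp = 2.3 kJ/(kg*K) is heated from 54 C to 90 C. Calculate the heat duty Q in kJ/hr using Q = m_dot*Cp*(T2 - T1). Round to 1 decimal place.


Q = m_dot * Cp * (T2 - T1)
Q = 57 * 2.3 * (90 - 54)
Q = 57 * 2.3 * 36
Q = 4719.6 kJ/hr


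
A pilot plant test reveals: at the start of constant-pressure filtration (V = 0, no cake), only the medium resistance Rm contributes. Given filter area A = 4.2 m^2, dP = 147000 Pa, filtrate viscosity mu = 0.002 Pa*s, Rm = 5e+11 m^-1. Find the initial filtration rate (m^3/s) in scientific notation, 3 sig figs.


rate = A * dP / (mu * Rm)
rate = 4.2 * 147000 / (0.002 * 5e+11)
rate = 617400.0 / 1.000e+09
rate = 6.17e-04 m^3/s


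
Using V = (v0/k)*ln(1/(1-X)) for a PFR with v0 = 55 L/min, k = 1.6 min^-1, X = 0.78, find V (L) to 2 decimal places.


V = (v0/k) * ln(1/(1-X))
V = (55/1.6) * ln(1/(1-0.78))
V = 34.375 * ln(4.545455)
V = 34.375 * 1.514128
V = 52.05 L


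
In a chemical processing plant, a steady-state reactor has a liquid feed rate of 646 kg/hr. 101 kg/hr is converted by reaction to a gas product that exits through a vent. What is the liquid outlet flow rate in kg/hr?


Steady-state mass balance on the main outlet: F_out = F_in - F_removed
F_out = 646 - 101
F_out = 545 kg/hr


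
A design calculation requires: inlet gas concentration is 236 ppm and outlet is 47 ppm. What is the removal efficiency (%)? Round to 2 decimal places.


Efficiency = (G_in - G_out) / G_in * 100%
Efficiency = (236 - 47) / 236 * 100
Efficiency = 189 / 236 * 100
Efficiency = 80.08%


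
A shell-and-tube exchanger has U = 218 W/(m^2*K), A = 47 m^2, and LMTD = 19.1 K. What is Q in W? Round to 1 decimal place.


Q = U * A * LMTD
Q = 218 * 47 * 19.1
Q = 195698.6 W


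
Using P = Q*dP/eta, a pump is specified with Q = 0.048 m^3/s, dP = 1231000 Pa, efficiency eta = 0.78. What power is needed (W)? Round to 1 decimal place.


P = Q * dP / eta
P = 0.048 * 1231000 / 0.78
P = 59088.0 / 0.78
P = 75753.8 W


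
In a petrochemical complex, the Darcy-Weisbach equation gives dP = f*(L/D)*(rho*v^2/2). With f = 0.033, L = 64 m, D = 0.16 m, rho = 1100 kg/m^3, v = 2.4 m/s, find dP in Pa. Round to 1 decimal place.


dP = f * (L/D) * (rho*v^2/2)
dP = 0.033 * (64/0.16) * (1100*2.4^2/2)
L/D = 400.0
rho*v^2/2 = 1100*5.76/2 = 3168.0
dP = 0.033 * 400.0 * 3168.0
dP = 41817.6 Pa


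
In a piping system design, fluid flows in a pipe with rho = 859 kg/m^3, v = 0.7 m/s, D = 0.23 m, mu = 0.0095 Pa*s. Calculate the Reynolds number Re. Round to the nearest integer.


Re = rho * v * D / mu
Re = 859 * 0.7 * 0.23 / 0.0095
Re = 138.299 / 0.0095
Re = 14558


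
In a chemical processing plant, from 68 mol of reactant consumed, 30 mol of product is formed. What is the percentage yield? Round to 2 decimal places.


Yield = (moles product / moles consumed) * 100%
Yield = (30 / 68) * 100
Yield = 0.4412 * 100
Yield = 44.12%


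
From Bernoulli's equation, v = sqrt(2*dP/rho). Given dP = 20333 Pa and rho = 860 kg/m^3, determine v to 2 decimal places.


v = sqrt(2*dP/rho)
v = sqrt(2*20333/860)
v = sqrt(47.286047)
v = 6.88 m/s


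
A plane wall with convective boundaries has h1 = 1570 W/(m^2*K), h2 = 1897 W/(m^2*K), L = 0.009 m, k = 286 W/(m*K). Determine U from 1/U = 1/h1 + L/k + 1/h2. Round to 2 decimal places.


1/U = 1/h1 + L/k + 1/h2
1/U = 1/1570 + 0.009/286 + 1/1897
1/U = 0.0006369427 + 3.14685e-05 + 0.0005271481
1/U = 0.0011955593
U = 836.43 W/(m^2*K)


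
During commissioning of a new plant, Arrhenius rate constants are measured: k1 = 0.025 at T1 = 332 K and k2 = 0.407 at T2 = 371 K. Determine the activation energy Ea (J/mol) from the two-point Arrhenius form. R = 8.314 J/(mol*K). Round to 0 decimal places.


Ea = R * ln(k2/k1) / (1/T1 - 1/T2)
ln(k2/k1) = ln(0.407/0.025) = 2.7899374
1/T1 - 1/T2 = 1/332 - 1/371 = 0.000316630403
Ea = 8.314 * 2.7899374 / 0.000316630403
Ea = 73257 J/mol


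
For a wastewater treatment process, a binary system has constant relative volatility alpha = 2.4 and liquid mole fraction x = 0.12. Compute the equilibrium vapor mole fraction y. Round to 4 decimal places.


y = alpha*x / (1 + (alpha-1)*x)
y = 2.4*0.12 / (1 + (2.4-1)*0.12)
y = 0.288 / (1 + 0.168)
y = 0.288 / 1.168
y = 0.2466


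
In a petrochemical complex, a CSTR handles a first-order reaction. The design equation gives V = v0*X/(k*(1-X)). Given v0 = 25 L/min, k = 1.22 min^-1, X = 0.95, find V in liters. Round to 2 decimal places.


V = v0 * X / (k * (1 - X))
V = 25 * 0.95 / (1.22 * (1 - 0.95))
V = 23.75 / (1.22 * 0.05)
V = 23.75 / 0.061
V = 389.34 L


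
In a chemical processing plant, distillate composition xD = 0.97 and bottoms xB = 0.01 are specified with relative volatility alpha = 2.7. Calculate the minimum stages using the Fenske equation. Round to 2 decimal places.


N_min = ln((xD*(1-xB))/(xB*(1-xD))) / ln(alpha)
Numerator inside ln: 0.9603 / 0.0003 = 3201.0
ln(3201.0) = 8.071219
ln(alpha) = ln(2.7) = 0.993252
N_min = 8.071219 / 0.993252 = 8.13


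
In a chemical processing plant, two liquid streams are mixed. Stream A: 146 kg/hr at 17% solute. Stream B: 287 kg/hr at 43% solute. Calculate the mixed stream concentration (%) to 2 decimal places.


Mass balance on solute: F1*x1 + F2*x2 = F3*x3
F3 = F1 + F2 = 146 + 287 = 433 kg/hr
x3 = (F1*x1 + F2*x2)/F3
x3 = (146*0.17 + 287*0.43) / 433
x3 = 34.23%


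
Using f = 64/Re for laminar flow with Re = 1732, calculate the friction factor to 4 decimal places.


f = 64 / Re
f = 64 / 1732
f = 0.0370


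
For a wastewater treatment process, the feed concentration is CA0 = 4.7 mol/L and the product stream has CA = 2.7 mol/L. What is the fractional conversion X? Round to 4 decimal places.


X = (CA0 - CA) / CA0
X = (4.7 - 2.7) / 4.7
X = 2.0 / 4.7
X = 0.4255


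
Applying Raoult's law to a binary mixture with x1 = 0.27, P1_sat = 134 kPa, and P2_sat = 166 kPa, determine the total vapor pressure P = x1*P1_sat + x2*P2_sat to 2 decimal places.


P = x1*P1_sat + x2*P2_sat
x2 = 1 - x1 = 1 - 0.27 = 0.73
P = 0.27*134 + 0.73*166
P = 36.18 + 121.18
P = 157.36 kPa


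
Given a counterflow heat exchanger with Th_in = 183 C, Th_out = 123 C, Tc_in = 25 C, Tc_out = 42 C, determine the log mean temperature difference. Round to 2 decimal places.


dT1 = Th_in - Tc_out = 183 - 42 = 141
dT2 = Th_out - Tc_in = 123 - 25 = 98
LMTD = (dT1 - dT2) / ln(dT1/dT2)
LMTD = (141 - 98) / ln(141/98)
LMTD = 118.20 K


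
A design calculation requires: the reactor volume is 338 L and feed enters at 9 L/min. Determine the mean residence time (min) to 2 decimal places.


tau = V / v0
tau = 338 / 9
tau = 37.56 min


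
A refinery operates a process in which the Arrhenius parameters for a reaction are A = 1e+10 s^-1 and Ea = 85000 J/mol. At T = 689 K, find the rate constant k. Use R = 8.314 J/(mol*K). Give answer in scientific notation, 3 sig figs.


k = A * exp(-Ea/(R*T))
k = 1e+10 * exp(-85000 / (8.314 * 689))
k = 1e+10 * exp(-14.838489)
k = 3.60e+03


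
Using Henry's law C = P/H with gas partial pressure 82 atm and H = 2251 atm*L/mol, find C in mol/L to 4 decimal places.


C = P / H
C = 82 / 2251
C = 0.0364 mol/L


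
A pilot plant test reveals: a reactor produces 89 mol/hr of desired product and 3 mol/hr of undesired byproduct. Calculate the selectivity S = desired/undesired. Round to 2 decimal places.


S = desired product rate / undesired product rate
S = 89 / 3
S = 29.67


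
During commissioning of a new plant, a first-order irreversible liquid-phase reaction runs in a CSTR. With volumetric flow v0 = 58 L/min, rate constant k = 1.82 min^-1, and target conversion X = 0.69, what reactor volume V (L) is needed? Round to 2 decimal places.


V = v0 * X / (k * (1 - X))
V = 58 * 0.69 / (1.82 * (1 - 0.69))
V = 40.02 / (1.82 * 0.31)
V = 40.02 / 0.5642
V = 70.93 L


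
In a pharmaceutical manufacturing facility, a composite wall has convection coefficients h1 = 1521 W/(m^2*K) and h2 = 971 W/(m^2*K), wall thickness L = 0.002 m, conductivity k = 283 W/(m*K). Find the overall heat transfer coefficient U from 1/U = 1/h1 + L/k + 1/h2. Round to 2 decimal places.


1/U = 1/h1 + L/k + 1/h2
1/U = 1/1521 + 0.002/283 + 1/971
1/U = 0.0006574622 + 7.0671e-06 + 0.0010298661
1/U = 0.0016943954
U = 590.18 W/(m^2*K)


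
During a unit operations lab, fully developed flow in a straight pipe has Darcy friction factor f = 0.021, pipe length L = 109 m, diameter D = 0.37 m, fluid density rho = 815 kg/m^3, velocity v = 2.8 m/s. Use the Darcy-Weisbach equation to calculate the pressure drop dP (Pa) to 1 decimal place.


dP = f * (L/D) * (rho*v^2/2)
dP = 0.021 * (109/0.37) * (815*2.8^2/2)
L/D = 294.59459459
rho*v^2/2 = 815*7.84/2 = 3194.8
dP = 0.021 * 294.59459459 * 3194.8
dP = 19764.6 Pa


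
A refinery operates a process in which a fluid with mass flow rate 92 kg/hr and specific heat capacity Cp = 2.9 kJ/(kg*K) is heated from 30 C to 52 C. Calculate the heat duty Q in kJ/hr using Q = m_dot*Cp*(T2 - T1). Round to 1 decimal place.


Q = m_dot * Cp * (T2 - T1)
Q = 92 * 2.9 * (52 - 30)
Q = 92 * 2.9 * 22
Q = 5869.6 kJ/hr


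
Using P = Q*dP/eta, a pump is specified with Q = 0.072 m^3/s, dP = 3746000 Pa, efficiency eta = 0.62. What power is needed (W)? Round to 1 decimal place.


P = Q * dP / eta
P = 0.072 * 3746000 / 0.62
P = 269712.0 / 0.62
P = 435019.4 W


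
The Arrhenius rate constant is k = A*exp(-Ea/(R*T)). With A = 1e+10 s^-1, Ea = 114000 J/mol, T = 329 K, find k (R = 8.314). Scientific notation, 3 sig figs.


k = A * exp(-Ea/(R*T))
k = 1e+10 * exp(-114000 / (8.314 * 329))
k = 1e+10 * exp(-41.677238)
k = 7.94e-09


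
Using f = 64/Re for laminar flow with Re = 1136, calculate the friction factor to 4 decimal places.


f = 64 / Re
f = 64 / 1136
f = 0.0563


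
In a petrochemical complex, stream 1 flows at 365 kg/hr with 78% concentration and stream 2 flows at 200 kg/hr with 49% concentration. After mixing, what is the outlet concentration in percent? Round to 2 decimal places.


Mass balance on solute: F1*x1 + F2*x2 = F3*x3
F3 = F1 + F2 = 365 + 200 = 565 kg/hr
x3 = (F1*x1 + F2*x2)/F3
x3 = (365*0.78 + 200*0.49) / 565
x3 = 67.73%


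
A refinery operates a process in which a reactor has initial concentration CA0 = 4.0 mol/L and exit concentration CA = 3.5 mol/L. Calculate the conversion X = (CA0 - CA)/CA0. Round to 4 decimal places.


X = (CA0 - CA) / CA0
X = (4.0 - 3.5) / 4.0
X = 0.5 / 4.0
X = 0.1250


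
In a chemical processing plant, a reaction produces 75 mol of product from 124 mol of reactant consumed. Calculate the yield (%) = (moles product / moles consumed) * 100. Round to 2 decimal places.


Yield = (moles product / moles consumed) * 100%
Yield = (75 / 124) * 100
Yield = 0.6048 * 100
Yield = 60.48%


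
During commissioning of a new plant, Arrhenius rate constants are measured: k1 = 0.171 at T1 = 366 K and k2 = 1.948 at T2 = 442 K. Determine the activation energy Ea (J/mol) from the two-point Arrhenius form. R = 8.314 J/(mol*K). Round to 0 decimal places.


Ea = R * ln(k2/k1) / (1/T1 - 1/T2)
ln(k2/k1) = ln(1.948/0.171) = 2.4328949
1/T1 - 1/T2 = 1/366 - 1/442 = 0.000469796998
Ea = 8.314 * 2.4328949 / 0.000469796998
Ea = 43055 J/mol


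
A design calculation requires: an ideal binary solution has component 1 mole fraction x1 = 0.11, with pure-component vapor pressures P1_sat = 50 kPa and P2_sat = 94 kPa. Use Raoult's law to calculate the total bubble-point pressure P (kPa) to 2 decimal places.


P = x1*P1_sat + x2*P2_sat
x2 = 1 - x1 = 1 - 0.11 = 0.89
P = 0.11*50 + 0.89*94
P = 5.5 + 83.66
P = 89.16 kPa


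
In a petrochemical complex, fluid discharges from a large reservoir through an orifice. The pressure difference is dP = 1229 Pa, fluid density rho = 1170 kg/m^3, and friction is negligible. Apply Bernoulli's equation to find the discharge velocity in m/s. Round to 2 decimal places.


v = sqrt(2*dP/rho)
v = sqrt(2*1229/1170)
v = sqrt(2.100855)
v = 1.45 m/s


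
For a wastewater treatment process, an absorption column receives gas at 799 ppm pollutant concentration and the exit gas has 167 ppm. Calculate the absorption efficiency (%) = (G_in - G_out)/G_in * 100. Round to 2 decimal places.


Efficiency = (G_in - G_out) / G_in * 100%
Efficiency = (799 - 167) / 799 * 100
Efficiency = 632 / 799 * 100
Efficiency = 79.10%


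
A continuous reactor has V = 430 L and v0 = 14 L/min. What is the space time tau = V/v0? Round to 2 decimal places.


tau = V / v0
tau = 430 / 14
tau = 30.71 min


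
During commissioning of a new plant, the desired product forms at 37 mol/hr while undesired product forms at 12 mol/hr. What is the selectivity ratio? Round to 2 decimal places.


S = desired product rate / undesired product rate
S = 37 / 12
S = 3.08


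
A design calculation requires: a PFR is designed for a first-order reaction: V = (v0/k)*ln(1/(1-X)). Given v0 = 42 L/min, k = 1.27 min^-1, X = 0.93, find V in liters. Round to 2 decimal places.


V = (v0/k) * ln(1/(1-X))
V = (42/1.27) * ln(1/(1-0.93))
V = 33.070866 * ln(14.285714)
V = 33.070866 * 2.65926
V = 87.94 L


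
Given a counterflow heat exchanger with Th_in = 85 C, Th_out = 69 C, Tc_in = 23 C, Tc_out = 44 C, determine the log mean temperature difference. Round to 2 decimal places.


dT1 = Th_in - Tc_out = 85 - 44 = 41
dT2 = Th_out - Tc_in = 69 - 23 = 46
LMTD = (dT1 - dT2) / ln(dT1/dT2)
LMTD = (41 - 46) / ln(41/46)
LMTD = 43.45 K


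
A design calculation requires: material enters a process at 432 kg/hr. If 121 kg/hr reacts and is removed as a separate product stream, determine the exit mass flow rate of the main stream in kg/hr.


Steady-state mass balance on the main outlet: F_out = F_in - F_removed
F_out = 432 - 121
F_out = 311 kg/hr


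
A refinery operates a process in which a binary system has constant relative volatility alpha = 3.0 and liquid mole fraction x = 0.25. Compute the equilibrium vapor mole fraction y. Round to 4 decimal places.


y = alpha*x / (1 + (alpha-1)*x)
y = 3.0*0.25 / (1 + (3.0-1)*0.25)
y = 0.75 / (1 + 0.5)
y = 0.75 / 1.5
y = 0.5000


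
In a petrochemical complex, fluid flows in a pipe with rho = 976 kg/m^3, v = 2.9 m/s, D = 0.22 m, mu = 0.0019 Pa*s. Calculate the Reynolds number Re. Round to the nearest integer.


Re = rho * v * D / mu
Re = 976 * 2.9 * 0.22 / 0.0019
Re = 622.688 / 0.0019
Re = 327731


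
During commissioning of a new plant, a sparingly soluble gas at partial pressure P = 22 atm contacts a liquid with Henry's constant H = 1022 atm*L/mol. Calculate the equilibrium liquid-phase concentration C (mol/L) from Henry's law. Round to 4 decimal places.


C = P / H
C = 22 / 1022
C = 0.0215 mol/L


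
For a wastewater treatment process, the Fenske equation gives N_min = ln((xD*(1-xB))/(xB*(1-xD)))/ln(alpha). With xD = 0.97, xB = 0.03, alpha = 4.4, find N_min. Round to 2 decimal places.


N_min = ln((xD*(1-xB))/(xB*(1-xD))) / ln(alpha)
Numerator inside ln: 0.9409 / 0.0009 = 1045.444444
ln(1045.444444) = 6.952197
ln(alpha) = ln(4.4) = 1.481605
N_min = 6.952197 / 1.481605 = 4.69


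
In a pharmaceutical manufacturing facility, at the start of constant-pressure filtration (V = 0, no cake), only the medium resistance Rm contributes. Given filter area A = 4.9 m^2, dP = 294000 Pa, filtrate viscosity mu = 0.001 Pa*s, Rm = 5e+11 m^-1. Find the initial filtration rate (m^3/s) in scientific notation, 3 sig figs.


rate = A * dP / (mu * Rm)
rate = 4.9 * 294000 / (0.001 * 5e+11)
rate = 1440600.0 / 5.000e+08
rate = 2.88e-03 m^3/s


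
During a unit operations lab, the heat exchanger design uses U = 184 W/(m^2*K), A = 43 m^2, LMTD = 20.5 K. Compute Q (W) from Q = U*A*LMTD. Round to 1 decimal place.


Q = U * A * LMTD
Q = 184 * 43 * 20.5
Q = 162196.0 W


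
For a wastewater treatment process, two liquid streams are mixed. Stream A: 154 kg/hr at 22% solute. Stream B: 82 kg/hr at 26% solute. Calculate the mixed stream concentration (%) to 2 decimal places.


Mass balance on solute: F1*x1 + F2*x2 = F3*x3
F3 = F1 + F2 = 154 + 82 = 236 kg/hr
x3 = (F1*x1 + F2*x2)/F3
x3 = (154*0.22 + 82*0.26) / 236
x3 = 23.39%


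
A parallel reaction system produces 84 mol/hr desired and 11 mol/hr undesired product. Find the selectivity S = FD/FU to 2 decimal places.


S = desired product rate / undesired product rate
S = 84 / 11
S = 7.64


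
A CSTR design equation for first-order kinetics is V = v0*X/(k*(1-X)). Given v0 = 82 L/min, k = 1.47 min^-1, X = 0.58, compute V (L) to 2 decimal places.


V = v0 * X / (k * (1 - X))
V = 82 * 0.58 / (1.47 * (1 - 0.58))
V = 47.56 / (1.47 * 0.42)
V = 47.56 / 0.6174
V = 77.03 L


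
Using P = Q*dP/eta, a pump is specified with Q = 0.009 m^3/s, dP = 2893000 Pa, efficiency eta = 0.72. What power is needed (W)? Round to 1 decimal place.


P = Q * dP / eta
P = 0.009 * 2893000 / 0.72
P = 26037.0 / 0.72
P = 36162.5 W


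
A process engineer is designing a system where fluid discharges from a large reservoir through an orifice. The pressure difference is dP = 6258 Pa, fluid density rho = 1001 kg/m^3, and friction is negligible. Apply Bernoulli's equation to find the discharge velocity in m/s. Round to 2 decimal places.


v = sqrt(2*dP/rho)
v = sqrt(2*6258/1001)
v = sqrt(12.503497)
v = 3.54 m/s


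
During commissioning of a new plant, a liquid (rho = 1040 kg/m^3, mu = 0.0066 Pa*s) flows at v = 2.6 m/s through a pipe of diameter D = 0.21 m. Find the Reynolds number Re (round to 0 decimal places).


Re = rho * v * D / mu
Re = 1040 * 2.6 * 0.21 / 0.0066
Re = 567.84 / 0.0066
Re = 86036


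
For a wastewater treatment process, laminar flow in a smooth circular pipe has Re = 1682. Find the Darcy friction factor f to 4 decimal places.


f = 64 / Re
f = 64 / 1682
f = 0.0380


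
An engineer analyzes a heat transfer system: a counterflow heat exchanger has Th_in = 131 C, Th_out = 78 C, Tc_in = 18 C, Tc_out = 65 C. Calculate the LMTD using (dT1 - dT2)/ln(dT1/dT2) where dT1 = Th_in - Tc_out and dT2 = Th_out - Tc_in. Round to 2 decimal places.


dT1 = Th_in - Tc_out = 131 - 65 = 66
dT2 = Th_out - Tc_in = 78 - 18 = 60
LMTD = (dT1 - dT2) / ln(dT1/dT2)
LMTD = (66 - 60) / ln(66/60)
LMTD = 62.95 K


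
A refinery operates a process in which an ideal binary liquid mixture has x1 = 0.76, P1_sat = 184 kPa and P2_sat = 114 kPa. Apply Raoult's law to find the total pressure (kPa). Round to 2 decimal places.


P = x1*P1_sat + x2*P2_sat
x2 = 1 - x1 = 1 - 0.76 = 0.24
P = 0.76*184 + 0.24*114
P = 139.84 + 27.36
P = 167.20 kPa


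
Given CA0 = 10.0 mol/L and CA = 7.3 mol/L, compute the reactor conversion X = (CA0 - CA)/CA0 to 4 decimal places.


X = (CA0 - CA) / CA0
X = (10.0 - 7.3) / 10.0
X = 2.7 / 10.0
X = 0.2700


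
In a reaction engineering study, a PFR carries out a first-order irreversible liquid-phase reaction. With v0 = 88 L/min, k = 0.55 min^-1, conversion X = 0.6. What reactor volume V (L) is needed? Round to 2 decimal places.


V = (v0/k) * ln(1/(1-X))
V = (88/0.55) * ln(1/(1-0.6))
V = 160.0 * ln(2.5)
V = 160.0 * 0.916291
V = 146.61 L


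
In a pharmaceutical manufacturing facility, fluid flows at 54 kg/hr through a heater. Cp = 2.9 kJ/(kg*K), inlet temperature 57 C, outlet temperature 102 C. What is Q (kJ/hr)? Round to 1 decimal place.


Q = m_dot * Cp * (T2 - T1)
Q = 54 * 2.9 * (102 - 57)
Q = 54 * 2.9 * 45
Q = 7047.0 kJ/hr


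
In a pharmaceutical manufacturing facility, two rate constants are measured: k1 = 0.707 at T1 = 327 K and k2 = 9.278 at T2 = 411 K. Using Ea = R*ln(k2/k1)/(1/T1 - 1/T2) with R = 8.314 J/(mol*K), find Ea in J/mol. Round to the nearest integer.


Ea = R * ln(k2/k1) / (1/T1 - 1/T2)
ln(k2/k1) = ln(9.278/0.707) = 2.5743706
1/T1 - 1/T2 = 1/327 - 1/411 = 0.000625013951
Ea = 8.314 * 2.5743706 / 0.000625013951
Ea = 34245 J/mol


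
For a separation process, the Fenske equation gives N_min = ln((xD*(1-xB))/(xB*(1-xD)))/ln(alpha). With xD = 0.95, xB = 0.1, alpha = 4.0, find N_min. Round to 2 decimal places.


N_min = ln((xD*(1-xB))/(xB*(1-xD))) / ln(alpha)
Numerator inside ln: 0.855 / 0.005 = 171.0
ln(171.0) = 5.141664
ln(alpha) = ln(4.0) = 1.386294
N_min = 5.141664 / 1.386294 = 3.71


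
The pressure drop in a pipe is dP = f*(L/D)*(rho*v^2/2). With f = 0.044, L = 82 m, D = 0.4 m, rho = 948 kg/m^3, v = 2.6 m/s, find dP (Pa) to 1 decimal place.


dP = f * (L/D) * (rho*v^2/2)
dP = 0.044 * (82/0.4) * (948*2.6^2/2)
L/D = 205.0
rho*v^2/2 = 948*6.76/2 = 3204.24
dP = 0.044 * 205.0 * 3204.24
dP = 28902.2 Pa


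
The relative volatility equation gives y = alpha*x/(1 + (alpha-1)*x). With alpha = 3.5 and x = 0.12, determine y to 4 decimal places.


y = alpha*x / (1 + (alpha-1)*x)
y = 3.5*0.12 / (1 + (3.5-1)*0.12)
y = 0.42 / (1 + 0.3)
y = 0.42 / 1.3
y = 0.3231


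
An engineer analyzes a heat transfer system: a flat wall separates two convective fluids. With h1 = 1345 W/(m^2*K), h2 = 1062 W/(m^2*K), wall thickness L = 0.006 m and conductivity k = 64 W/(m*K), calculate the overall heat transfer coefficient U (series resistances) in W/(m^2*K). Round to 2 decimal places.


1/U = 1/h1 + L/k + 1/h2
1/U = 1/1345 + 0.006/64 + 1/1062
1/U = 0.0007434944 + 9.375e-05 + 0.0009416196
1/U = 0.001778864
U = 562.16 W/(m^2*K)


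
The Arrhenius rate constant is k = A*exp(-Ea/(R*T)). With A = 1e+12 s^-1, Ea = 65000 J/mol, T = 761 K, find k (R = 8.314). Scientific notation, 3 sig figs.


k = A * exp(-Ea/(R*T))
k = 1e+12 * exp(-65000 / (8.314 * 761))
k = 1e+12 * exp(-10.273506)
k = 3.45e+07


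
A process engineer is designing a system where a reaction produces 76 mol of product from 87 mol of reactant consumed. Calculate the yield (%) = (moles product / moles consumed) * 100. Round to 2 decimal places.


Yield = (moles product / moles consumed) * 100%
Yield = (76 / 87) * 100
Yield = 0.8736 * 100
Yield = 87.36%


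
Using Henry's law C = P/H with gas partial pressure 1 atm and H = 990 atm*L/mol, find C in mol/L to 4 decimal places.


C = P / H
C = 1 / 990
C = 0.0010 mol/L


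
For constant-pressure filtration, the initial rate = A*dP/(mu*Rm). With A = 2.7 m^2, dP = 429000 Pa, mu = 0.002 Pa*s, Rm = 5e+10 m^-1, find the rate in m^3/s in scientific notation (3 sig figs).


rate = A * dP / (mu * Rm)
rate = 2.7 * 429000 / (0.002 * 5e+10)
rate = 1158300.0 / 1.000e+08
rate = 1.16e-02 m^3/s


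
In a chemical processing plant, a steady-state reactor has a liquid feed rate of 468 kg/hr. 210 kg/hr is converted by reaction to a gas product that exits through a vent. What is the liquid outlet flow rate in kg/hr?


Steady-state mass balance on the main outlet: F_out = F_in - F_removed
F_out = 468 - 210
F_out = 258 kg/hr


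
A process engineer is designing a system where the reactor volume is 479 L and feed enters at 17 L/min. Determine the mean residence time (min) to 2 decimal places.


tau = V / v0
tau = 479 / 17
tau = 28.18 min


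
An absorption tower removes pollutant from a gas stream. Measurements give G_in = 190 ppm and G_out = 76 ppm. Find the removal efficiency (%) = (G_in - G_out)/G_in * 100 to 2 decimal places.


Efficiency = (G_in - G_out) / G_in * 100%
Efficiency = (190 - 76) / 190 * 100
Efficiency = 114 / 190 * 100
Efficiency = 60.00%


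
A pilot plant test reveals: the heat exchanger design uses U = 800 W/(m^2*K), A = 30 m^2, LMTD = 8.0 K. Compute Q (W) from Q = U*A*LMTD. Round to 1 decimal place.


Q = U * A * LMTD
Q = 800 * 30 * 8.0
Q = 192000.0 W


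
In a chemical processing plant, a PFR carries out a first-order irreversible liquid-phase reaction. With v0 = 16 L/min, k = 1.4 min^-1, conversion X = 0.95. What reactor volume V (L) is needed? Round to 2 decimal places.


V = (v0/k) * ln(1/(1-X))
V = (16/1.4) * ln(1/(1-0.95))
V = 11.428571 * ln(20.0)
V = 11.428571 * 2.995732
V = 34.24 L


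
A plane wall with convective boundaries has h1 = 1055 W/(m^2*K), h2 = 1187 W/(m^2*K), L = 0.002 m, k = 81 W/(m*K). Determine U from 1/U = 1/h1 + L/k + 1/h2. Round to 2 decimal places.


1/U = 1/h1 + L/k + 1/h2
1/U = 1/1055 + 0.002/81 + 1/1187
1/U = 0.0009478673 + 2.46914e-05 + 0.00084246
1/U = 0.0018150187
U = 550.96 W/(m^2*K)


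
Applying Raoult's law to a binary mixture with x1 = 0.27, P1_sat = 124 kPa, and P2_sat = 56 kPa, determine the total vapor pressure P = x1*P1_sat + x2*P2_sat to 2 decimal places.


P = x1*P1_sat + x2*P2_sat
x2 = 1 - x1 = 1 - 0.27 = 0.73
P = 0.27*124 + 0.73*56
P = 33.48 + 40.88
P = 74.36 kPa


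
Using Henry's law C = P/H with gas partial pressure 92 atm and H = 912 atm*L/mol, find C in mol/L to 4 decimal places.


C = P / H
C = 92 / 912
C = 0.1009 mol/L


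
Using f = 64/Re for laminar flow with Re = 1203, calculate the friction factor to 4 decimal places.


f = 64 / Re
f = 64 / 1203
f = 0.0532


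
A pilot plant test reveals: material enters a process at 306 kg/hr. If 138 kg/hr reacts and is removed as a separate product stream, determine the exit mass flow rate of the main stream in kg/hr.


Steady-state mass balance on the main outlet: F_out = F_in - F_removed
F_out = 306 - 138
F_out = 168 kg/hr


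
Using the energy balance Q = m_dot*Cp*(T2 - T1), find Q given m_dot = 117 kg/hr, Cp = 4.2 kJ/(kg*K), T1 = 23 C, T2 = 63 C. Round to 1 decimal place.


Q = m_dot * Cp * (T2 - T1)
Q = 117 * 4.2 * (63 - 23)
Q = 117 * 4.2 * 40
Q = 19656.0 kJ/hr


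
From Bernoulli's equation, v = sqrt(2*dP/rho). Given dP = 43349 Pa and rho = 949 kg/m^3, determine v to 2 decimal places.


v = sqrt(2*dP/rho)
v = sqrt(2*43349/949)
v = sqrt(91.357218)
v = 9.56 m/s


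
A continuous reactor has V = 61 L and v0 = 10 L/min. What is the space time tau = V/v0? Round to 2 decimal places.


tau = V / v0
tau = 61 / 10
tau = 6.10 min


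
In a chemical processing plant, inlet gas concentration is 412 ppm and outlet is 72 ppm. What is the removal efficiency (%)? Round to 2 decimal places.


Efficiency = (G_in - G_out) / G_in * 100%
Efficiency = (412 - 72) / 412 * 100
Efficiency = 340 / 412 * 100
Efficiency = 82.52%


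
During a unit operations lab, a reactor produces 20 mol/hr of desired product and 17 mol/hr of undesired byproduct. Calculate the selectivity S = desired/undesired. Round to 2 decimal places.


S = desired product rate / undesired product rate
S = 20 / 17
S = 1.18


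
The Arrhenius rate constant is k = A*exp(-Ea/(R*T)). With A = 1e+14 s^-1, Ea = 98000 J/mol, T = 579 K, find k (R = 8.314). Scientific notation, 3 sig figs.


k = A * exp(-Ea/(R*T))
k = 1e+14 * exp(-98000 / (8.314 * 579))
k = 1e+14 * exp(-20.358112)
k = 1.44e+05


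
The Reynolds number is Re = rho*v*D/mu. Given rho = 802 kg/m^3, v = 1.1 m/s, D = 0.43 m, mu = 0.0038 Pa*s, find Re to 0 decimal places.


Re = rho * v * D / mu
Re = 802 * 1.1 * 0.43 / 0.0038
Re = 379.346 / 0.0038
Re = 99828


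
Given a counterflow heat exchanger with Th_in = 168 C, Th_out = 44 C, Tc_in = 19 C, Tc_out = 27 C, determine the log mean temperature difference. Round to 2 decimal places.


dT1 = Th_in - Tc_out = 168 - 27 = 141
dT2 = Th_out - Tc_in = 44 - 19 = 25
LMTD = (dT1 - dT2) / ln(dT1/dT2)
LMTD = (141 - 25) / ln(141/25)
LMTD = 67.06 K


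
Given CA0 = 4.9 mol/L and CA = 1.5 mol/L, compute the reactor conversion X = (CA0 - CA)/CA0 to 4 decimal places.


X = (CA0 - CA) / CA0
X = (4.9 - 1.5) / 4.9
X = 3.4 / 4.9
X = 0.6939


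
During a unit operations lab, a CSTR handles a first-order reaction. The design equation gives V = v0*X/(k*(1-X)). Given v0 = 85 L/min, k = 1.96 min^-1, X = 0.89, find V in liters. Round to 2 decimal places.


V = v0 * X / (k * (1 - X))
V = 85 * 0.89 / (1.96 * (1 - 0.89))
V = 75.65 / (1.96 * 0.11)
V = 75.65 / 0.2156
V = 350.88 L


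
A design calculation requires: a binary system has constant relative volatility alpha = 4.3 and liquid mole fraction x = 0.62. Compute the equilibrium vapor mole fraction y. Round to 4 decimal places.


y = alpha*x / (1 + (alpha-1)*x)
y = 4.3*0.62 / (1 + (4.3-1)*0.62)
y = 2.666 / (1 + 2.046)
y = 2.666 / 3.046
y = 0.8752


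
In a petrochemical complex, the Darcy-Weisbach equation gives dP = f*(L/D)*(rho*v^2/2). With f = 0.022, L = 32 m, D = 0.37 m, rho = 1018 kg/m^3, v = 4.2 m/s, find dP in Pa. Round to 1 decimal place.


dP = f * (L/D) * (rho*v^2/2)
dP = 0.022 * (32/0.37) * (1018*4.2^2/2)
L/D = 86.48648649
rho*v^2/2 = 1018*17.64/2 = 8978.76
dP = 0.022 * 86.48648649 * 8978.76
dP = 17083.9 Pa


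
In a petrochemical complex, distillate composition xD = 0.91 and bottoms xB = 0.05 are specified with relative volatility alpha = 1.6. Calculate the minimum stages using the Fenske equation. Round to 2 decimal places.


N_min = ln((xD*(1-xB))/(xB*(1-xD))) / ln(alpha)
Numerator inside ln: 0.8645 / 0.0045 = 192.111111
ln(192.111111) = 5.258074
ln(alpha) = ln(1.6) = 0.470004
N_min = 5.258074 / 0.470004 = 11.19


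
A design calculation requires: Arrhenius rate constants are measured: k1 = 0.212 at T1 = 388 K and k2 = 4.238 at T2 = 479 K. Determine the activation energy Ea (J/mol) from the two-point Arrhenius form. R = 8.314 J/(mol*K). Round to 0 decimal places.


Ea = R * ln(k2/k1) / (1/T1 - 1/T2)
ln(k2/k1) = ln(4.238/0.212) = 2.9952605
1/T1 - 1/T2 = 1/388 - 1/479 = 0.000489636915
Ea = 8.314 * 2.9952605 / 0.000489636915
Ea = 50859 J/mol
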